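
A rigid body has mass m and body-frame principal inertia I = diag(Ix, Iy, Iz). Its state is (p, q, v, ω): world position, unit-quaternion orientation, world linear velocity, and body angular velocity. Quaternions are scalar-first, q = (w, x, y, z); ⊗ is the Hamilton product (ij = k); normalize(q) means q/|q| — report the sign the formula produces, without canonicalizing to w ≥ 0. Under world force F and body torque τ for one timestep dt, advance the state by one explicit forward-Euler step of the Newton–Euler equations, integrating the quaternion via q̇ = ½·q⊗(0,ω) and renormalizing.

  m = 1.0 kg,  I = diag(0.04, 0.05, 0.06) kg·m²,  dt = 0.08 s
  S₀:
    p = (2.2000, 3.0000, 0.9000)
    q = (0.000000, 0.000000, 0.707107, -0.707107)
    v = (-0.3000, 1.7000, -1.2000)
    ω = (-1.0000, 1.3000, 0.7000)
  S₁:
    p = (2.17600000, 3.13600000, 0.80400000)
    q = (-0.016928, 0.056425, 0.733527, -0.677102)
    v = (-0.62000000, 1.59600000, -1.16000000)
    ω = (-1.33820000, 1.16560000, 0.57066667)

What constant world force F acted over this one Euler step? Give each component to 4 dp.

F = (-4.0000, -1.3000, 0.5000)

v₁ − v₀ = (-0.32000000, -0.10400000, 0.04000000)
applied force F = (-4.0000, -1.3000, 0.5000)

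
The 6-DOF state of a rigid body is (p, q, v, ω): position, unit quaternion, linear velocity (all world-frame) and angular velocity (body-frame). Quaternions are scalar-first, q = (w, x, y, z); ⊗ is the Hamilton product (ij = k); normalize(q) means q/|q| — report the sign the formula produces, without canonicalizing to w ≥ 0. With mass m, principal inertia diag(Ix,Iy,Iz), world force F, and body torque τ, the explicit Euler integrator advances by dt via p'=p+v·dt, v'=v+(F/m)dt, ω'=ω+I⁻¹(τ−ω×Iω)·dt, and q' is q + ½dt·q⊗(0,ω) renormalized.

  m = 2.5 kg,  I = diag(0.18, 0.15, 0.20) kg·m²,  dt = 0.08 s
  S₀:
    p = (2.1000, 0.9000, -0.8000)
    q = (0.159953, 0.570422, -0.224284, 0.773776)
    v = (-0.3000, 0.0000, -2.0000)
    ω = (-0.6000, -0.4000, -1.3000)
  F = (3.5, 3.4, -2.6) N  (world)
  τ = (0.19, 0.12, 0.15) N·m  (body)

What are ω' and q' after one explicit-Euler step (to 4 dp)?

ω' = (-0.5271, -0.3277, -1.2371)
q' = (0.2099, 0.5896, -0.2154, 0.7496)

(τ − ω×Iω)/I = (0.9111, 0.9040, 0.7860)
ω + α·dt = (-0.5271, -0.3277, -1.2371)
2q̇ = q⊗(0,ω) = (1.2584484, 0.5051078, 0.2133018, -0.5706781)
q' = normalize(q + ½dt·q⊗(0,ω)) = (0.2099, 0.5896, -0.2154, 0.7496)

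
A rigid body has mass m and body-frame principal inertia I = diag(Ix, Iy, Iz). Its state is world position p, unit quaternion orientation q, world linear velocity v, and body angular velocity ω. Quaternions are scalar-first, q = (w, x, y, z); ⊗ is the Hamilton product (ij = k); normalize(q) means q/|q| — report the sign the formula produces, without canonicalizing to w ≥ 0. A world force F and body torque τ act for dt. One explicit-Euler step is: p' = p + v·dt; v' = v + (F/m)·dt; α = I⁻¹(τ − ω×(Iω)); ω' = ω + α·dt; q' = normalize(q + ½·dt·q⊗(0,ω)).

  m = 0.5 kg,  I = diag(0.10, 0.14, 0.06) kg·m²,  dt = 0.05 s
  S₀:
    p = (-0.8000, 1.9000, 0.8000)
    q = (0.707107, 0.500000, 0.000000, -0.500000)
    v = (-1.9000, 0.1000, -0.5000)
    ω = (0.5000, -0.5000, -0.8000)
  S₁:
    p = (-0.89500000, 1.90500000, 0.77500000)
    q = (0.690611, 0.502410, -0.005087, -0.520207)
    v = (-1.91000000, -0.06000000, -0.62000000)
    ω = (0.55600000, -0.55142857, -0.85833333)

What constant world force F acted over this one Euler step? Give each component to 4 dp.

v₁ − v₀ = (-0.01000000, -0.16000000, -0.12000000)
m·(v₁−v₀)/dt = (-0.1000, -1.6000, -1.2000)

F = (-0.1000, -1.6000, -1.2000)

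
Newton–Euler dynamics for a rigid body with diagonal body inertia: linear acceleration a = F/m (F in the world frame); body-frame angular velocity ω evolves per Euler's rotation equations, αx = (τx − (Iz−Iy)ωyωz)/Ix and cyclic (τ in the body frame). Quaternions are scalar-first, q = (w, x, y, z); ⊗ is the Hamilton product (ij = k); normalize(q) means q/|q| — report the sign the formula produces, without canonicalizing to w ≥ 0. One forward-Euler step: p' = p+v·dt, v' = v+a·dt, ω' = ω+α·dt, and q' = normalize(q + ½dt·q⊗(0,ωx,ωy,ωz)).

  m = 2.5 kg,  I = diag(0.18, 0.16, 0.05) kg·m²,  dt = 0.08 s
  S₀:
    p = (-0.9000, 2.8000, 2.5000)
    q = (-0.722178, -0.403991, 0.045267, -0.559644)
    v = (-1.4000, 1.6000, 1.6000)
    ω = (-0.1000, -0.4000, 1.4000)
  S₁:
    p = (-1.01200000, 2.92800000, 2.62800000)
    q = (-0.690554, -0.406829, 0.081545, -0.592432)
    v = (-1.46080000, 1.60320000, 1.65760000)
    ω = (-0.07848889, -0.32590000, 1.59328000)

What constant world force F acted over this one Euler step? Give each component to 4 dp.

velocity change Δv = (-0.06080000, 0.00320000, 0.05760000)
applied force F = (-1.9000, 0.1000, 1.8000)

F = (-1.9000, 0.1000, 1.8000)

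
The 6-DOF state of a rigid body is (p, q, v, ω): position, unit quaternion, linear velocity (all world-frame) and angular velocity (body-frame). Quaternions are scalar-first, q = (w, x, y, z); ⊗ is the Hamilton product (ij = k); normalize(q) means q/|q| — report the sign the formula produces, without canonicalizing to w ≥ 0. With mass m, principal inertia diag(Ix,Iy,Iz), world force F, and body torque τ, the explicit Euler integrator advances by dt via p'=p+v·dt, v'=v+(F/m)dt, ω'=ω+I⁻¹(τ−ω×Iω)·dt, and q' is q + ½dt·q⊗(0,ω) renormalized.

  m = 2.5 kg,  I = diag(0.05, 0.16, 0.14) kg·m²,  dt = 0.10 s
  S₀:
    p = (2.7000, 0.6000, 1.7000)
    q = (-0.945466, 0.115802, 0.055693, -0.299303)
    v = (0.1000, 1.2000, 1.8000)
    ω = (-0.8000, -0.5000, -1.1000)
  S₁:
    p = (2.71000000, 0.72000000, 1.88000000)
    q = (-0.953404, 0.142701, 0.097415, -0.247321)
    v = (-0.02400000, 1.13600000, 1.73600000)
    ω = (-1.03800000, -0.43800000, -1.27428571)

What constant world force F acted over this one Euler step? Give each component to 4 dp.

Δv = v₁−v₀ = (-0.12400000, -0.06400000, -0.06400000)
applied force F = (-3.1000, -1.6000, -1.6000)

F = (-3.1000, -1.6000, -1.6000)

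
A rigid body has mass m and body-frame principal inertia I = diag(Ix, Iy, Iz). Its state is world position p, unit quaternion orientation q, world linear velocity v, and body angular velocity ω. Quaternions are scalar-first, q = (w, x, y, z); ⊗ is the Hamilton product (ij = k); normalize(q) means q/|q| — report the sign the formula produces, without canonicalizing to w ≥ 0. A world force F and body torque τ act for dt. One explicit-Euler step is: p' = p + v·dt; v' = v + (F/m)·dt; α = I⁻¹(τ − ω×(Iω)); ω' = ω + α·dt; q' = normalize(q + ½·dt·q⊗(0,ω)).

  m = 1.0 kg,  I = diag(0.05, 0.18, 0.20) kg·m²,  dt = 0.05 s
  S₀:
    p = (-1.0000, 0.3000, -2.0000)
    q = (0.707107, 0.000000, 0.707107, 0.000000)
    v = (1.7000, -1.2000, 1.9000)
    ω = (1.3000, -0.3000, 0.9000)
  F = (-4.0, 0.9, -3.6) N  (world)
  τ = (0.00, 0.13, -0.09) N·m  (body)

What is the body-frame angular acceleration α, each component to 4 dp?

precession coupling ω×(Iω) = (-0.0054, -0.1755, -0.0507)
(τ − ω×Iω)/I = (0.1080, 1.6972, -0.1965)

α = (0.1080, 1.6972, -0.1965)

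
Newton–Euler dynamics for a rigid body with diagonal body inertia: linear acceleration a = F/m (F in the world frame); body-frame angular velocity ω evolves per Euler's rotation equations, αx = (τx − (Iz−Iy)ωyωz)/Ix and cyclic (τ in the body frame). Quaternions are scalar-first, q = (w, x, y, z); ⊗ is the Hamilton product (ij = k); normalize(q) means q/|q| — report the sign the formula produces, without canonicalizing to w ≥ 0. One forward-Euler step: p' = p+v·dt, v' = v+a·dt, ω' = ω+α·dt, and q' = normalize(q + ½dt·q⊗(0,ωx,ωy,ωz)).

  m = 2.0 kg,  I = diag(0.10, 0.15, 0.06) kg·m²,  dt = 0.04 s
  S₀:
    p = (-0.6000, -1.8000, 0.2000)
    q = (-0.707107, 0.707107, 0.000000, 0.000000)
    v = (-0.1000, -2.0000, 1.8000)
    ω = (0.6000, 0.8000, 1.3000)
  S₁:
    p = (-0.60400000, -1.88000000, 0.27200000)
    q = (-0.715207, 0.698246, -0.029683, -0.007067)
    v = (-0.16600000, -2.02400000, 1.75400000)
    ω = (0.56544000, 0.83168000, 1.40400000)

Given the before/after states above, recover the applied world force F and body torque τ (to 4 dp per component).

Δω = ω₁−ω₀ = (-0.03456000, 0.03168000, 0.10400000)
τ = I·(Δω/dt) + ω₀×(Iω₀) = (-0.1800, 0.1500, 0.1800)
Δv = v₁−v₀ = (-0.06600000, -0.02400000, -0.04600000)
F = m·Δv/dt = (-3.3000, -1.2000, -2.3000)

F = (-3.3000, -1.2000, -2.3000)
τ = (-0.1800, 0.1500, 0.1800)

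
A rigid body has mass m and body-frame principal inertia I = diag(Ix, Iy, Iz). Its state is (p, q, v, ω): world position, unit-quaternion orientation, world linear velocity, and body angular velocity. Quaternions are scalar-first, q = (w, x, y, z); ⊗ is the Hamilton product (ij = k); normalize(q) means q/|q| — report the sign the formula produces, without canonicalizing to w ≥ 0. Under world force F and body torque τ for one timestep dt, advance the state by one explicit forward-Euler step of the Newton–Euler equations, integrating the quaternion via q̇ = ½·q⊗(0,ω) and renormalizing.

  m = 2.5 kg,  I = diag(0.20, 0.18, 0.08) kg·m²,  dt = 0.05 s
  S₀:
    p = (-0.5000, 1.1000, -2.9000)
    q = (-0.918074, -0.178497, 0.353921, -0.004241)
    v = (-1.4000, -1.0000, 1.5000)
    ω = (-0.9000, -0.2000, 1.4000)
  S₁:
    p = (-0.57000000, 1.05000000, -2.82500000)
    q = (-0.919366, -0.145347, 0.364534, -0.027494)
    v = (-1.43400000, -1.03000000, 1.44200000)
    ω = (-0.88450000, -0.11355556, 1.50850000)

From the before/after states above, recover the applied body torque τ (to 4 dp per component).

τ = (0.0900, 0.1600, 0.1700)

ω₁ − ω₀ = (0.01550000, 0.08644444, 0.10850000)
ω₀×(Iω₀) = (0.0280, -0.1512, -0.0036)
I·α + gyro = (0.0900, 0.1600, 0.1700)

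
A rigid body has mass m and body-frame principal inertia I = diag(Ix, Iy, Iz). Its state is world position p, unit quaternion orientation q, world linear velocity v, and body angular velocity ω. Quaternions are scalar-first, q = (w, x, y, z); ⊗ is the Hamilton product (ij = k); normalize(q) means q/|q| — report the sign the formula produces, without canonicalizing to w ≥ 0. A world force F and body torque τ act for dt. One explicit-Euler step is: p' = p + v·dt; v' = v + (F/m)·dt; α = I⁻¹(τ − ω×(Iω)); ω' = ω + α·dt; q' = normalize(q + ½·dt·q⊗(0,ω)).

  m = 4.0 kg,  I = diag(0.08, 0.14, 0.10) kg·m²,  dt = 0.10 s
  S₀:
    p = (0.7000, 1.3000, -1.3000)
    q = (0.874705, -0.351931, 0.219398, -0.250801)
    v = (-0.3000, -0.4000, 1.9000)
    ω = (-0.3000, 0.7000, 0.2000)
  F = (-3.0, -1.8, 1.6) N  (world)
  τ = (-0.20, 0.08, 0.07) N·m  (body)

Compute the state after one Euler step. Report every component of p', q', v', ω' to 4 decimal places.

p + v·dt = (0.6700, 1.2600, -1.1100)
v' = v + a·dt = (-0.3750, -0.4450, 1.9400)
α = I⁻¹(τ − ω×Iω) = (-2.4300, 0.5629, 0.8260)
ω' = ω + α·dt = (-0.5430, 0.7563, 0.2826)
2q̇ = q⊗(0,ω) = (-0.2089977, -0.0429712, 0.7579200, -0.0055913)
updated quaternion q' = (0.8636, -0.3538, 0.2571, -0.2509)

p' = (0.6700, 1.2600, -1.1100)
q' = (0.8636, -0.3538, 0.2571, -0.2509)
v' = (-0.3750, -0.4450, 1.9400)
ω' = (-0.5430, 0.7563, 0.2826)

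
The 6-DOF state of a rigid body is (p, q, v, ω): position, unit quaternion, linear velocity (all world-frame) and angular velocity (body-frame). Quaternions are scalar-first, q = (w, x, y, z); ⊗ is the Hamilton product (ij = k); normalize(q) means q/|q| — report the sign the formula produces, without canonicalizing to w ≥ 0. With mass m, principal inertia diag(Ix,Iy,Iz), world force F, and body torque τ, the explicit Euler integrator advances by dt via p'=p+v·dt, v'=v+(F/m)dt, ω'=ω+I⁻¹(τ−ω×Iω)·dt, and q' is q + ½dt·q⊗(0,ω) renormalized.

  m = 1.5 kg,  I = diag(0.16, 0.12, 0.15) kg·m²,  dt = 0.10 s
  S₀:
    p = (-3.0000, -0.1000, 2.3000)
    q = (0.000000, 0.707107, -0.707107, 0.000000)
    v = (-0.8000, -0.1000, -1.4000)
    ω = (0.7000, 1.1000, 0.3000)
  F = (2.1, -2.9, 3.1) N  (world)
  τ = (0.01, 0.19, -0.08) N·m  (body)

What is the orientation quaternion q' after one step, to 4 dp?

2q̇ = q⊗(0,ω) = (0.2828428, -0.2121321, -0.2121321, 1.2727926)
q + ½dt·q⊗(0,ω), renormalized = (0.0141, 0.6949, -0.7161, 0.0635)

q' = (0.0141, 0.6949, -0.7161, 0.0635)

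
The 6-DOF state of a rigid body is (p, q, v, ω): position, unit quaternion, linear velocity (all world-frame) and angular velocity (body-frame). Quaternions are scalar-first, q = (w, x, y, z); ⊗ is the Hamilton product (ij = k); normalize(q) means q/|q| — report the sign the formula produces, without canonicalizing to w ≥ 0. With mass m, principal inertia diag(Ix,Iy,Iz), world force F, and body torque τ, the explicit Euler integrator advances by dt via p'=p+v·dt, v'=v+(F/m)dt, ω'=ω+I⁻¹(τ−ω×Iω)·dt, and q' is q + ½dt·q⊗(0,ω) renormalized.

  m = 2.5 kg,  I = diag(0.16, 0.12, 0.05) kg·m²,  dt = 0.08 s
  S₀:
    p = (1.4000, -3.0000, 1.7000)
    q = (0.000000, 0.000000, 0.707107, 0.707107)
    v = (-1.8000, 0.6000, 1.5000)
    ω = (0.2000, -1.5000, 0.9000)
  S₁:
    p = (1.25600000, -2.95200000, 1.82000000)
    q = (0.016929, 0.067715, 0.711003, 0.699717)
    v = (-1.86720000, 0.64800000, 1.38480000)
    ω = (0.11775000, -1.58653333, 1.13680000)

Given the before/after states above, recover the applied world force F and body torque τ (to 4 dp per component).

F = (-2.1000, 1.5000, -3.6000)
τ = (-0.0700, -0.1100, 0.1600)

velocity change Δv = (-0.06720000, 0.04800000, -0.11520000)
applied force F = (-2.1000, 1.5000, -3.6000)
rate change Δω = (-0.08225000, -0.08653333, 0.23680000)
precession coupling = (0.0945, 0.0198, 0.0120)
τ = I·(Δω/dt) + ω₀×(Iω₀) = (-0.0700, -0.1100, 0.1600)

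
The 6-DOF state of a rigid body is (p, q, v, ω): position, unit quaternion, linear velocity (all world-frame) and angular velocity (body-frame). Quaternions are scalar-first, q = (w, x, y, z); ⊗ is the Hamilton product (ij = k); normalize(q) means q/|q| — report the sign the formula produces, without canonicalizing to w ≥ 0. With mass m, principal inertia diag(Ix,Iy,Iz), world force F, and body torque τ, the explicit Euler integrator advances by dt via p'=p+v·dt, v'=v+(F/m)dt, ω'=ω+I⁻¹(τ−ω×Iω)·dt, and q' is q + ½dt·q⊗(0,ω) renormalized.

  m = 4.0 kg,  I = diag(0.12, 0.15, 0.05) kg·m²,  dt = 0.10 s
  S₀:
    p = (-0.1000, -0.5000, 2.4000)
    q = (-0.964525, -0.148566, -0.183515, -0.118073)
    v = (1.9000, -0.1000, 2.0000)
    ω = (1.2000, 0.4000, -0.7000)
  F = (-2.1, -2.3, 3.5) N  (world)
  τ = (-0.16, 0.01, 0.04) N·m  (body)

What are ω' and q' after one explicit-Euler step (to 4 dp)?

ω' = (1.0433, 0.4459, -0.6488)
q' = (-0.9536, -0.1971, -0.2145, -0.0761)

precession coupling ω×(Iω) = (0.0280, -0.0588, 0.0144)
angular accel α = (-1.5667, 0.4587, 0.5120)
new body rate ω' = (1.0433, 0.4459, -0.6488)
2q̇ = q⊗(0,ω) = (0.1690341, -0.9817403, -0.6314938, 0.8359591)
updated quaternion q' = (-0.9536, -0.1971, -0.2145, -0.0761)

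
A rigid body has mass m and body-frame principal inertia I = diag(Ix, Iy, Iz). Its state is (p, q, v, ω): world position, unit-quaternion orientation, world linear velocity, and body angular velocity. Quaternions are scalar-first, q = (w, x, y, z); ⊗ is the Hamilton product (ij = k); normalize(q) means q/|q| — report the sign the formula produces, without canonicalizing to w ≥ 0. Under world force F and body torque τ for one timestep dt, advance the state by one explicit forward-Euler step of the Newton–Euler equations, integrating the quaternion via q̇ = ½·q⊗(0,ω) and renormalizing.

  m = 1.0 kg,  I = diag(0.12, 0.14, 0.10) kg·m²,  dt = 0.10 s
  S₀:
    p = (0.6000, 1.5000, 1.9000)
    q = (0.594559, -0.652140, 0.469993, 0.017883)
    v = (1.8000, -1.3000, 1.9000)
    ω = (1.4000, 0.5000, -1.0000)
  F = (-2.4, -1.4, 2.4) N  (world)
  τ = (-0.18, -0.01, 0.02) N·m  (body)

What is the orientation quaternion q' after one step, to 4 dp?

2q̇ = q⊗(0,ω) = (0.6958825, 0.3534481, -0.3298243, -1.5786192)
q' = normalize(q + ½dt·q⊗(0,ω)) = (0.6268, -0.6319, 0.4517, -0.0608)

q' = (0.6268, -0.6319, 0.4517, -0.0608)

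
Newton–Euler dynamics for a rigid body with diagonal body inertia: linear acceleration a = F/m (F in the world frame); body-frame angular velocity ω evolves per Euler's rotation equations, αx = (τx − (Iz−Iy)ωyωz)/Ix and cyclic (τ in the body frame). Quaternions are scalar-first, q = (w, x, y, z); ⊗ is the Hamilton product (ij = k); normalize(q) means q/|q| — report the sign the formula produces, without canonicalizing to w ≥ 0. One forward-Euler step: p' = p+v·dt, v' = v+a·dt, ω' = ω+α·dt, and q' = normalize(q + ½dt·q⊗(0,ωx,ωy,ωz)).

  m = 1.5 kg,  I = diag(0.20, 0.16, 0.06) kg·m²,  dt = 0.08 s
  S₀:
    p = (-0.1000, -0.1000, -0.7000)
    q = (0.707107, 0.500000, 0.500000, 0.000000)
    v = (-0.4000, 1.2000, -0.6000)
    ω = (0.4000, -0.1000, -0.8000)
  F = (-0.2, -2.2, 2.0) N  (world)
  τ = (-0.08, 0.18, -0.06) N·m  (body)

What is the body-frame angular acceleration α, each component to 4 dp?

precession coupling ω×(Iω) = (-0.0080, -0.0448, 0.0016)
angular accel α = (-0.3600, 1.4050, -1.0267)

α = (-0.3600, 1.4050, -1.0267)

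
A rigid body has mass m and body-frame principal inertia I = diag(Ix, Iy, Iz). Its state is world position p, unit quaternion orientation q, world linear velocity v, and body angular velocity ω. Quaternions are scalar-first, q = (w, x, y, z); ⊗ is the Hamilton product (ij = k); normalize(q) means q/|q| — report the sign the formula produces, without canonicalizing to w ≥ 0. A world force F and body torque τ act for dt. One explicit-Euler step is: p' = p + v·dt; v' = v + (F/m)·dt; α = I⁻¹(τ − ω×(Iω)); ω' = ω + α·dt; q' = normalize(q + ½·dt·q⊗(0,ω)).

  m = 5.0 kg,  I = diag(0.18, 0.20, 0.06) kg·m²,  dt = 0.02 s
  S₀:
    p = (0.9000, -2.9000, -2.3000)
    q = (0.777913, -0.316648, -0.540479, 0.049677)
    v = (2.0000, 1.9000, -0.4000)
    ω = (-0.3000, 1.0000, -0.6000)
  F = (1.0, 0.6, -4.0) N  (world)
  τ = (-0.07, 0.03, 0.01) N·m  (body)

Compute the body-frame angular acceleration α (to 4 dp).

precession coupling ω×(Iω) = (0.0840, 0.0216, -0.0060)
α = I⁻¹(τ − ω×Iω) = (-0.8556, 0.0420, 0.2667)

α = (-0.8556, 0.0420, 0.2667)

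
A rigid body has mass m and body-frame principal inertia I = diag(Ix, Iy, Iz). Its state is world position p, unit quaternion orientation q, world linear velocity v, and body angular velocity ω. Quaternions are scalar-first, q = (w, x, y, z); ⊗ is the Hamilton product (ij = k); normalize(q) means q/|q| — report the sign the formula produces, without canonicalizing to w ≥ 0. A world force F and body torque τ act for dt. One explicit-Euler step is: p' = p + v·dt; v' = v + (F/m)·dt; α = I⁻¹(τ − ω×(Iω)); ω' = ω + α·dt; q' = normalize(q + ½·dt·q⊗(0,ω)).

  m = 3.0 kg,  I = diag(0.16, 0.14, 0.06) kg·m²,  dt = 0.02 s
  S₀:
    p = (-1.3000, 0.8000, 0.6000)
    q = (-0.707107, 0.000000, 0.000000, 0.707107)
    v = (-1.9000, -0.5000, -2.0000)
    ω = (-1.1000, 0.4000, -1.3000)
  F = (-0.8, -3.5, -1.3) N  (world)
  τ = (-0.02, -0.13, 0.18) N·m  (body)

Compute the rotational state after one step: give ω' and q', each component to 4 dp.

precession coupling ω×(Iω) = (0.0416, 0.1430, 0.0088)
(τ − ω×Iω)/I = (-0.3850, -1.9500, 2.8533)
ω' = ω + α·dt = (-1.1077, 0.3610, -1.2429)
q⊗(0,ω) = (0.9192391, 0.4949749, -1.0606605, 0.9192391)
q' = normalize(q + ½dt·q⊗(0,ω)) = (-0.6978, 0.0049, -0.0106, 0.7162)

ω' = (-1.1077, 0.3610, -1.2429)
q' = (-0.6978, 0.0049, -0.0106, 0.7162)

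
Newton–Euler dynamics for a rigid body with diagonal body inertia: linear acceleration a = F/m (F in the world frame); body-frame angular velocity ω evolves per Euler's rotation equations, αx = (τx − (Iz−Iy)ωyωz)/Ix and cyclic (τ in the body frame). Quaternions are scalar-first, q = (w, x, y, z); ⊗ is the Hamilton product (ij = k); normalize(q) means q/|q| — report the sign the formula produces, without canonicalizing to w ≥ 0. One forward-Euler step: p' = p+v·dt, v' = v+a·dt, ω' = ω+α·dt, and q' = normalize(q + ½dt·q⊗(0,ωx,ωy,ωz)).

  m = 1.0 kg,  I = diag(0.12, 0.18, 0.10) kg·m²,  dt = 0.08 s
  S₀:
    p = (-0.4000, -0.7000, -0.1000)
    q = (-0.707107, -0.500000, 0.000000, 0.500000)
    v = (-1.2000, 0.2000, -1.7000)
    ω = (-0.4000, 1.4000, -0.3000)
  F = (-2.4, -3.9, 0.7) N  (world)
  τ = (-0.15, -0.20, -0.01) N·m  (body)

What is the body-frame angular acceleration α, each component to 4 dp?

precession coupling ω×(Iω) = (0.0336, 0.0024, -0.0336)
angular accel α = (-1.5300, -1.1244, 0.2360)

α = (-1.5300, -1.1244, 0.2360)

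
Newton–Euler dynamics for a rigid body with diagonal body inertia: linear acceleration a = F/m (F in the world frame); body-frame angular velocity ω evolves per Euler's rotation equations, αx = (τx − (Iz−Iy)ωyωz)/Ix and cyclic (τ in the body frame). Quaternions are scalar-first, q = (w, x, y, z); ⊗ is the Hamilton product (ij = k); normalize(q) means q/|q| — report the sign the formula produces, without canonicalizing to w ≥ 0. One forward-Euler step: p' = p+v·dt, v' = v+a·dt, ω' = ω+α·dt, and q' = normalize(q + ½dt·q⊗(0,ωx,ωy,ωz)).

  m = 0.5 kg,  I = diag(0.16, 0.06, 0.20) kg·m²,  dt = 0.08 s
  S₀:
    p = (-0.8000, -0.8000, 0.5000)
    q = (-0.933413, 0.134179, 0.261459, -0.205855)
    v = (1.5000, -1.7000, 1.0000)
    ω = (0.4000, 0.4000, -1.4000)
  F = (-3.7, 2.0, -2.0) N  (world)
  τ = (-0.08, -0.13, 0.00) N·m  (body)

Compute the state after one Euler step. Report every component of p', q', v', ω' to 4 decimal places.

p' = (-0.6800, -0.9360, 0.5800)
q' = (-0.9495, 0.1077, 0.2503, -0.1553)
v' = (0.9080, -1.3800, 0.6800)
ω' = (0.3992, 0.1968, -1.3936)

gyro term ω×Iω = (-0.0784, 0.0224, -0.0160)
(τ − ω×Iω)/I = (-0.0100, -2.5400, 0.0800)
ω + α·dt = (0.3992, 0.1968, -1.3936)
Hamilton product q⊗(0,ω) = (-0.4464522, -0.6570658, -0.2678566, 1.2558662)
updated quaternion q' = (-0.9495, 0.1077, 0.2503, -0.1553)
linear accel F/m = (-7.4000, 4.0000, -4.0000)
p + v·dt = (-0.6800, -0.9360, 0.5800)
v + (F/m)dt = (0.9080, -1.3800, 0.6800)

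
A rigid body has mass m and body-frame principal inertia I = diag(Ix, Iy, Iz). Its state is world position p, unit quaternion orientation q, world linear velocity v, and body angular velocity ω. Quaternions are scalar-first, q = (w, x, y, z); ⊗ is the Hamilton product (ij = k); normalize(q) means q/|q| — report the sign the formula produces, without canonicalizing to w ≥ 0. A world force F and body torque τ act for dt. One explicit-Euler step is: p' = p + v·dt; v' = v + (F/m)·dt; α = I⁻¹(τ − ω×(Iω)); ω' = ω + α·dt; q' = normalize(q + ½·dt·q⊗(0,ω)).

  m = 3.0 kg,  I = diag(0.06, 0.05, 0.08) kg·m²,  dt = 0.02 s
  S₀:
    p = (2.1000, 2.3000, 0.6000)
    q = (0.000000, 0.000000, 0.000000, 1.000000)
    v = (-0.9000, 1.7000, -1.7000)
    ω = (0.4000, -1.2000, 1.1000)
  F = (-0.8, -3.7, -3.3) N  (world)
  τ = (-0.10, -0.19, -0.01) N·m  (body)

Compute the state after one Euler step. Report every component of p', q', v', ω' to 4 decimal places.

p' = (2.0820, 2.3340, 0.5660)
q' = (-0.0110, 0.0120, 0.0040, 0.9999)
v' = (-0.9053, 1.6753, -1.7220)
ω' = (0.3799, -1.2725, 1.0963)

linear accel F/m = (-0.2667, -1.2333, -1.1000)
p' = p + v·dt = (2.0820, 2.3340, 0.5660)
v' = v + a·dt = (-0.9053, 1.6753, -1.7220)
(τ − ω×Iω)/I = (-1.0067, -3.6240, -0.1850)
ω + α·dt = (0.3799, -1.2725, 1.0963)
Hamilton product q⊗(0,ω) = (-1.1000000, 1.2000000, 0.4000000, 0.0000000)
q' = normalize(q + ½dt·q⊗(0,ω)) = (-0.0110, 0.0120, 0.0040, 0.9999)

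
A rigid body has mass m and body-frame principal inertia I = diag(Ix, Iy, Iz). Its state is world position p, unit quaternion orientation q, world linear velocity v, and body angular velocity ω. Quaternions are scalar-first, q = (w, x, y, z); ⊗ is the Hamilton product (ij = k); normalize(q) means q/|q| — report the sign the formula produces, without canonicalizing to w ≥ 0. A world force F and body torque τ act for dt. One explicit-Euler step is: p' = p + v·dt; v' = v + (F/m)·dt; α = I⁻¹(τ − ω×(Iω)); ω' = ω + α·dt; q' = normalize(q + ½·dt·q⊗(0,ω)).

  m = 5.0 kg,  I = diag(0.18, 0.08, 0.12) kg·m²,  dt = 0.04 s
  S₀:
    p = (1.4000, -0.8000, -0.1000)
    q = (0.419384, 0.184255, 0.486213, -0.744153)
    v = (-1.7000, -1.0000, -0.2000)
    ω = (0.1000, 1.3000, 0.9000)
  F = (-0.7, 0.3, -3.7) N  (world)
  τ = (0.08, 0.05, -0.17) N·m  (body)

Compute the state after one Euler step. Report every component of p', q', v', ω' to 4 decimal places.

linear accel F/m = (-0.1400, 0.0600, -0.7400)
p + v·dt = (1.3320, -0.8400, -0.1080)
v' = v + a·dt = (-1.7056, -0.9976, -0.2296)
(τ − ω×Iω)/I = (0.1844, 0.5575, -1.3083)
new body rate ω' = (0.1074, 1.3223, 0.8477)
2q̇ = q⊗(0,ω) = (0.0192353, 1.4469290, 0.3049544, 0.5683558)
q' = normalize(q + ½dt·q⊗(0,ω)) = (0.4196, 0.2131, 0.4921, -0.7324)

p' = (1.3320, -0.8400, -0.1080)
q' = (0.4196, 0.2131, 0.4921, -0.7324)
v' = (-1.7056, -0.9976, -0.2296)
ω' = (0.1074, 1.3223, 0.8477)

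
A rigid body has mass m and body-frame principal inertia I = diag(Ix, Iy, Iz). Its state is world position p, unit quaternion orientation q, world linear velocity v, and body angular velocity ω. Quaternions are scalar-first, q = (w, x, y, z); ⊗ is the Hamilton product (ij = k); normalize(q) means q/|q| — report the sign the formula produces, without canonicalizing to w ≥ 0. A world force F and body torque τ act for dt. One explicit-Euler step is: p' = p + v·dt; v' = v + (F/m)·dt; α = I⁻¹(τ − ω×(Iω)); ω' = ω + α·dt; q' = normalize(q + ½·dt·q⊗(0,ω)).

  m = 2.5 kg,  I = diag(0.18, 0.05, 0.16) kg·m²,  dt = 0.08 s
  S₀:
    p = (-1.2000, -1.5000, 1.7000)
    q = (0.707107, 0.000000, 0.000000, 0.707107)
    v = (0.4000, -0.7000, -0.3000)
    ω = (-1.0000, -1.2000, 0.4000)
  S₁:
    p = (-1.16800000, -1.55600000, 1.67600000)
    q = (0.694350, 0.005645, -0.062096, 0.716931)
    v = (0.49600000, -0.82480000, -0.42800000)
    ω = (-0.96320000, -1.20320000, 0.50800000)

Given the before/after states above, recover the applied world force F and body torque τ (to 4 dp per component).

Δv = v₁−v₀ = (0.09600000, -0.12480000, -0.12800000)
applied force F = (3.0000, -3.9000, -4.0000)
rate change Δω = (0.03680000, -0.00320000, 0.10800000)
precession coupling = (-0.0528, -0.0080, -0.1560)
τ = I·(Δω/dt) + ω₀×(Iω₀) = (0.0300, -0.0100, 0.0600)

F = (3.0000, -3.9000, -4.0000)
τ = (0.0300, -0.0100, 0.0600)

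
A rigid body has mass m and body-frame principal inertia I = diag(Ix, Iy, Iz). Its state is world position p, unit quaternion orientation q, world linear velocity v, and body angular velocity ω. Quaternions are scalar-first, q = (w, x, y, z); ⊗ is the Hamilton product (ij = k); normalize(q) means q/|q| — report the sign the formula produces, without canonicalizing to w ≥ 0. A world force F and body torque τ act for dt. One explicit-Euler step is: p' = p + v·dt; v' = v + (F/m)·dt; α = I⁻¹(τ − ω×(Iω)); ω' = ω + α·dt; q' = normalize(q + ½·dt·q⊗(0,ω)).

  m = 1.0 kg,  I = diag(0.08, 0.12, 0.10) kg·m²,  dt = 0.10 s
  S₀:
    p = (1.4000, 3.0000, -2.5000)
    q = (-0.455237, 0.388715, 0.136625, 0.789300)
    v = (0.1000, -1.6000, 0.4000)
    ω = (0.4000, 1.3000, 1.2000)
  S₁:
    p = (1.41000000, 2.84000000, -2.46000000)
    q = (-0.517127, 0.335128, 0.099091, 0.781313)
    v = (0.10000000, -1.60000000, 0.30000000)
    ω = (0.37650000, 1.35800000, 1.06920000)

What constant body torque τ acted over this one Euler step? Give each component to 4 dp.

ω₁ − ω₀ = (-0.02350000, 0.05800000, -0.13080000)
τ = I·(Δω/dt) + ω₀×(Iω₀) = (-0.0500, 0.0600, -0.1100)

τ = (-0.0500, 0.0600, -0.1100)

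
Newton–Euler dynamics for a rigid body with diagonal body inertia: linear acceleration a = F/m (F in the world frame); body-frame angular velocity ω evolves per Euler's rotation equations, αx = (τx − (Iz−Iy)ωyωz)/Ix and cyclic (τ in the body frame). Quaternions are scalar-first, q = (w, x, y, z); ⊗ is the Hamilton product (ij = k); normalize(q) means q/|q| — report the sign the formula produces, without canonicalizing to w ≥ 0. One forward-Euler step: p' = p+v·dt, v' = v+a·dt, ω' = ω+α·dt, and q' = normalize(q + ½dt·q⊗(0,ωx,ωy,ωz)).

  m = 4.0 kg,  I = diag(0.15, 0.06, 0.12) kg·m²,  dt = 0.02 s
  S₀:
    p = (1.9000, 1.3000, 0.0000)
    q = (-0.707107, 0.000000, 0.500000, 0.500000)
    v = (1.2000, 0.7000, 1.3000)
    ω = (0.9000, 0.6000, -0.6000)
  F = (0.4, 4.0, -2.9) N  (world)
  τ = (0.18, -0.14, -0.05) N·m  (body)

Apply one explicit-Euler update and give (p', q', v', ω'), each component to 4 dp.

α = I⁻¹(τ − ω×Iω) = (1.3440, -2.0633, -0.0117)
ω + α·dt = (0.9269, 0.5587, -0.6002)
2q̇ = q⊗(0,ω) = (0.0000000, -1.2363963, 0.0257358, -0.0257358)
q + ½dt·q⊗(0,ω), renormalized = (-0.7071, -0.0124, 0.5002, 0.4997)
a = F/m = (0.1000, 1.0000, -0.7250)
p' = p + v·dt = (1.9240, 1.3140, 0.0260)
new velocity v' = (1.2020, 0.7200, 1.2855)

p' = (1.9240, 1.3140, 0.0260)
q' = (-0.7071, -0.0124, 0.5002, 0.4997)
v' = (1.2020, 0.7200, 1.2855)
ω' = (0.9269, 0.5587, -0.6002)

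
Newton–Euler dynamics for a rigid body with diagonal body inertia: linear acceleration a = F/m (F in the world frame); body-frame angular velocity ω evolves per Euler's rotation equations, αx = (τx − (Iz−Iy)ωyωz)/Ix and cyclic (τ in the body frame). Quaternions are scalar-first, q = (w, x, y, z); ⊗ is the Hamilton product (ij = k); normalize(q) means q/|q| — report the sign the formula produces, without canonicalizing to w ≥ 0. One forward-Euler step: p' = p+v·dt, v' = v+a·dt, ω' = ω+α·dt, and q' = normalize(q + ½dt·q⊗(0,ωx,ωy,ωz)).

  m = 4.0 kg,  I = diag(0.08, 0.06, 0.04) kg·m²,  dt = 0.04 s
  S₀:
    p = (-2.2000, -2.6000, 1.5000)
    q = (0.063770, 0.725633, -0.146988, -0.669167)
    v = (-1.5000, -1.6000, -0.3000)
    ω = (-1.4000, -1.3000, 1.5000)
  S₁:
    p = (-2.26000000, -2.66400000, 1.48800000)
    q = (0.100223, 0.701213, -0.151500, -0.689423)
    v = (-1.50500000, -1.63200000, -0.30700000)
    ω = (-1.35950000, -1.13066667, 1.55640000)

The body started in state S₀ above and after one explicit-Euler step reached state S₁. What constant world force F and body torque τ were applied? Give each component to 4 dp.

ω₁ − ω₀ = (0.04050000, 0.16933333, 0.05640000)
I·α + gyro = (0.1200, 0.1700, 0.0200)
Δv = v₁−v₀ = (-0.00500000, -0.03200000, -0.00700000)
m·(v₁−v₀)/dt = (-0.5000, -3.2000, -0.7000)

F = (-0.5000, -3.2000, -0.7000)
τ = (0.1200, 0.1700, 0.0200)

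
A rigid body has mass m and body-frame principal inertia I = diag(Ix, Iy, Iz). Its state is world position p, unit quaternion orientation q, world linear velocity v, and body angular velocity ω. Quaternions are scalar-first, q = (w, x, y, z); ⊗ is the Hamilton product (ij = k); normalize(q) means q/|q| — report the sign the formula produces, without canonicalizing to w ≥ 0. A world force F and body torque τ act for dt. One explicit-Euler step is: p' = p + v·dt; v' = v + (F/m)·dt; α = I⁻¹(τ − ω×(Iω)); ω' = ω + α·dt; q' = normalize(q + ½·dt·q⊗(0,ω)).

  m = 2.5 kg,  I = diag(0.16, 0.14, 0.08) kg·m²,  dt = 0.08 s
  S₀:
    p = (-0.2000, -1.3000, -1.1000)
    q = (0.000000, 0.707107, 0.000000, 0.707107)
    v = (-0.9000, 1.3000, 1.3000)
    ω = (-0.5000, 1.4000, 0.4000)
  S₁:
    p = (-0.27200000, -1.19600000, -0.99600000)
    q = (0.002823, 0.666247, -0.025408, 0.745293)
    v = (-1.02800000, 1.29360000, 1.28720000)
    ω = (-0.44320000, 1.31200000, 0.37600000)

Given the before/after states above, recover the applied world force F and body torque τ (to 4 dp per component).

Δv = v₁−v₀ = (-0.12800000, -0.00640000, -0.01280000)
F = m·Δv/dt = (-4.0000, -0.2000, -0.4000)
Δω = ω₁−ω₀ = (0.05680000, -0.08800000, -0.02400000)
τ = I·(Δω/dt) + ω₀×(Iω₀) = (0.0800, -0.1700, -0.0100)

F = (-4.0000, -0.2000, -0.4000)
τ = (0.0800, -0.1700, -0.0100)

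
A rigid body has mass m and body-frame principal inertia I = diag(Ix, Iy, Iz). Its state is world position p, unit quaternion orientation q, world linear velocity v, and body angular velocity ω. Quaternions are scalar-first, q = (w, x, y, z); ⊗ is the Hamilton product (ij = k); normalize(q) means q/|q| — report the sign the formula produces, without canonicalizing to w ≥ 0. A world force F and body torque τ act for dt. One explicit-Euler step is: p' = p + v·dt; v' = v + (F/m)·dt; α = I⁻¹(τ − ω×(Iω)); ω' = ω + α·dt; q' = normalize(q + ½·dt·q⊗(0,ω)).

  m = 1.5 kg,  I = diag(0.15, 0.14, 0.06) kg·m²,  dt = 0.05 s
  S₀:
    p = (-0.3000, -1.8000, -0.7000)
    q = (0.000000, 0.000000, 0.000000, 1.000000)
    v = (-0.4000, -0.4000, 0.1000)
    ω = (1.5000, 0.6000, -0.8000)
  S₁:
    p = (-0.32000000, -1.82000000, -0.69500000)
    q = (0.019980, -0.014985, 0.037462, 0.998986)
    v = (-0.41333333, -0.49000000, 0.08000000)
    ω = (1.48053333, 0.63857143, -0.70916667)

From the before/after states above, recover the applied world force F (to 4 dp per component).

v₁ − v₀ = (-0.01333333, -0.09000000, -0.02000000)
applied force F = (-0.4000, -2.7000, -0.6000)

F = (-0.4000, -2.7000, -0.6000)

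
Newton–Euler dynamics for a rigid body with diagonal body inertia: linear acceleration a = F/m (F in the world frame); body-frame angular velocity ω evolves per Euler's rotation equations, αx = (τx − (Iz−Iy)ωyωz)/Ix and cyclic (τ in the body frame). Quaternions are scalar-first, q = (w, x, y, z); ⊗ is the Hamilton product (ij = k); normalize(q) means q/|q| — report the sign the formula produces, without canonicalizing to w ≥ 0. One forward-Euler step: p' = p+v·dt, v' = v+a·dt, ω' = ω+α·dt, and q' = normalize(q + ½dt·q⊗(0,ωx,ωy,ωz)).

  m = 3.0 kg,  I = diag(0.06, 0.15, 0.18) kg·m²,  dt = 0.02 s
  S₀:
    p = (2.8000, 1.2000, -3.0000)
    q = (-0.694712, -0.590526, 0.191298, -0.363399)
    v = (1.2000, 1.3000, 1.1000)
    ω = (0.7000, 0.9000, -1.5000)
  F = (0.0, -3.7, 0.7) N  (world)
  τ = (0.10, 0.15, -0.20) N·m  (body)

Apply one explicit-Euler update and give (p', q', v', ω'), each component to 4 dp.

a = F/m = (0.0000, -1.2333, 0.2333)
p' = p + v·dt = (2.8240, 1.2260, -2.9780)
v + (F/m)dt = (1.2000, 1.2753, 1.1047)
ω×(Iω) gyroscopic = (-0.0405, 0.1260, 0.0567)
angular accel α = (2.3417, 0.1600, -1.4261)
ω' = ω + α·dt = (0.7468, 0.9032, -1.5285)
Hamilton product q⊗(0,ω) = (-0.3038985, -0.4461863, -1.7654091, 0.3766860)
updated quaternion q' = (-0.6976, -0.5949, 0.1736, -0.3596)

p' = (2.8240, 1.2260, -2.9780)
q' = (-0.6976, -0.5949, 0.1736, -0.3596)
v' = (1.2000, 1.2753, 1.1047)
ω' = (0.7468, 0.9032, -1.5285)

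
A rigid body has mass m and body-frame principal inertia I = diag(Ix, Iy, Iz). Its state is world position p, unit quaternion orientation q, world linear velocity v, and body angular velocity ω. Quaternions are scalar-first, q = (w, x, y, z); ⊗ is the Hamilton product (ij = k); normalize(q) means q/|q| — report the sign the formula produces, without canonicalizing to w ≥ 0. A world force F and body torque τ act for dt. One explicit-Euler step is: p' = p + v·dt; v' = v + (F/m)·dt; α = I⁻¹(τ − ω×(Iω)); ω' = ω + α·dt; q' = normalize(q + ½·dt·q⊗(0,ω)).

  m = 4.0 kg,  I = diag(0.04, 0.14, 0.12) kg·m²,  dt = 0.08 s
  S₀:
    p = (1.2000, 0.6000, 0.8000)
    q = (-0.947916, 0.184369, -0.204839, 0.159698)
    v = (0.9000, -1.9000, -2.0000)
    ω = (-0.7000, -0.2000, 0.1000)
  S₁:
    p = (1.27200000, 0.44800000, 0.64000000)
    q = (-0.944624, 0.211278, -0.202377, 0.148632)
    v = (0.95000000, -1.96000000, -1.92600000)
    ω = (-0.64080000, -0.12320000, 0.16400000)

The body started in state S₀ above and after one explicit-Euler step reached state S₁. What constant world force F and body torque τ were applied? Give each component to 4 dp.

Δω = ω₁−ω₀ = (0.05920000, 0.07680000, 0.06400000)
gyro term ω₀×Iω₀ = (0.0004, 0.0056, 0.0140)
I·α + gyro = (0.0300, 0.1400, 0.1100)
Δv = v₁−v₀ = (0.05000000, -0.06000000, 0.07400000)
applied force F = (2.5000, -3.0000, 3.7000)

F = (2.5000, -3.0000, 3.7000)
τ = (0.0300, 0.1400, 0.1100)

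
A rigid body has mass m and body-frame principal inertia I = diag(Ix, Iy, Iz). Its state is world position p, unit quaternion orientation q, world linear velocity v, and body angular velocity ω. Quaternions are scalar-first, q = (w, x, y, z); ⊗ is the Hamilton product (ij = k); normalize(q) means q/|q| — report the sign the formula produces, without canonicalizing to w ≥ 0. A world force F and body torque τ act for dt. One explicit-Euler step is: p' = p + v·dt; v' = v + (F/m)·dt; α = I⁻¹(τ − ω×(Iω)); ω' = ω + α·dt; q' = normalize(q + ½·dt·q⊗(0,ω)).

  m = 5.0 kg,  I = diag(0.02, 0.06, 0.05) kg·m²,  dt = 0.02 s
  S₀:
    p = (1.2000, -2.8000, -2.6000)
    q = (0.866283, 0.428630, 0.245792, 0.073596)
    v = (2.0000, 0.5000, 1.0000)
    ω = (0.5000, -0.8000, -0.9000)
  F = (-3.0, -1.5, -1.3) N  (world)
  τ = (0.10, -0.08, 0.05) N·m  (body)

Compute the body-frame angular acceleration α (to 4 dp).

α = (5.3600, -1.5583, 1.3200)

gyro term ω×Iω = (-0.0072, 0.0135, -0.0160)
α = I⁻¹(τ − ω×Iω) = (5.3600, -1.5583, 1.3200)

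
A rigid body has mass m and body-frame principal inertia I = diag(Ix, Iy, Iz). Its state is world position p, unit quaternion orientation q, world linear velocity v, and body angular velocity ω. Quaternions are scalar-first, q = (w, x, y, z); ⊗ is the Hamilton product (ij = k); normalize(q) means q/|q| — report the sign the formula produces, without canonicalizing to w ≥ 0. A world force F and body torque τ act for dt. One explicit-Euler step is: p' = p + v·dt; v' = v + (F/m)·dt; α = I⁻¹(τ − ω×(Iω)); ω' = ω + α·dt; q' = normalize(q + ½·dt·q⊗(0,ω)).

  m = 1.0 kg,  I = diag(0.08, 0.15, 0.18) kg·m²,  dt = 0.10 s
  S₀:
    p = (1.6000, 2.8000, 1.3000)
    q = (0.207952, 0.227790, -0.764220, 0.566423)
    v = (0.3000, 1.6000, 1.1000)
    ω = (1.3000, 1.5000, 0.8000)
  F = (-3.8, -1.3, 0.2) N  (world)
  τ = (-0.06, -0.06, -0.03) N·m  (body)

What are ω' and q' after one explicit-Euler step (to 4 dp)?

ω' = (1.1800, 1.5293, 0.7075)
q' = (0.2265, 0.1673, -0.7168, 0.6379)

angular accel α = (-1.2000, 0.2933, -0.9250)
new body rate ω' = (1.1800, 1.5293, 0.7075)
Hamilton product q⊗(0,ω) = (0.3970646, -1.1906729, 0.8660459, 1.5015326)
q + ½dt·q⊗(0,ω), renormalized = (0.2265, 0.1673, -0.7168, 0.6379)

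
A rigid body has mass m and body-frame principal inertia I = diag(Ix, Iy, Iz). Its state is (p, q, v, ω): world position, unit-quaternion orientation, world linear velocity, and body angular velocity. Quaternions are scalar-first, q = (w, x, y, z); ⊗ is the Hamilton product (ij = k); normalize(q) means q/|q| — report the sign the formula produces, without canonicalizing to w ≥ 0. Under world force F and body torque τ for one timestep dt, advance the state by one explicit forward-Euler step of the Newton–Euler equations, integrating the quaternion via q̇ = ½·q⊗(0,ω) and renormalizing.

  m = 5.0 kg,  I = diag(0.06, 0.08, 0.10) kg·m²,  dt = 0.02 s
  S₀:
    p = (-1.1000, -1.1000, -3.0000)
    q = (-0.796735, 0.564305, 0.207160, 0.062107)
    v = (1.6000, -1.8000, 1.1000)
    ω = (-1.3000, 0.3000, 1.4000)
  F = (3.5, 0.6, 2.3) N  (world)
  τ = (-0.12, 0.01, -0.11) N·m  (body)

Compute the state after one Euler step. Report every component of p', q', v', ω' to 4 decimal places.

gyro term ω×Iω = (0.0084, 0.0728, -0.0078)
(τ − ω×Iω)/I = (-2.1400, -0.7850, -1.0220)
ω + α·dt = (-1.3428, 0.2843, 1.3796)
q⊗(0,ω) = (0.5844987, 1.3071474, -1.1097866, -0.6768295)
q' = normalize(q + ½dt·q⊗(0,ω)) = (-0.7907, 0.5773, 0.1960, 0.0553)
p' = p + v·dt = (-1.0680, -1.1360, -2.9780)
new velocity v' = (1.6140, -1.7976, 1.1092)

p' = (-1.0680, -1.1360, -2.9780)
q' = (-0.7907, 0.5773, 0.1960, 0.0553)
v' = (1.6140, -1.7976, 1.1092)
ω' = (-1.3428, 0.2843, 1.3796)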